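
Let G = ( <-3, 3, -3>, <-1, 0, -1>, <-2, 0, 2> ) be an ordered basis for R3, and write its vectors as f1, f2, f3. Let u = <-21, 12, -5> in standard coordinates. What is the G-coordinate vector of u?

<4, 1, 4>

We seek scalars with c_1 f1 + ... + c_3 f3 = u; equivalently solve M c = u where the columns of M are f1, ..., f3.
Row-reducing the augmented matrix [M | u] gives c = (4, 1, 4).
Check: 4f1 + f2 + 4f3 = <-21, 12, -5>.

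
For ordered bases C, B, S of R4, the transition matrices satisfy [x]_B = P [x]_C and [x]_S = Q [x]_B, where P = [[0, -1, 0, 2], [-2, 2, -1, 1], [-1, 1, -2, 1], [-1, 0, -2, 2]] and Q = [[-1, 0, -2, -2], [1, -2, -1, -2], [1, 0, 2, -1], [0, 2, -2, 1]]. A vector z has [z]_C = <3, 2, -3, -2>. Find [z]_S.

Apply P to get B-coordinates <-6, -1, 3, -1>, then Q to get S-coordinates.
The result is [z]_S = <2, -5, 1, -9>.

<2, -5, 1, -9>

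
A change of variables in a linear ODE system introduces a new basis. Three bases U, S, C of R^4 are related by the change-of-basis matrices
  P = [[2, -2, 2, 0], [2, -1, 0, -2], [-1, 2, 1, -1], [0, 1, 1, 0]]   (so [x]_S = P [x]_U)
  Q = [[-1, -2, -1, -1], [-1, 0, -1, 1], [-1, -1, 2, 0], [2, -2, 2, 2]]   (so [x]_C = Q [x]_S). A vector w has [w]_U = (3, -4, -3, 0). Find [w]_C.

(-7, -1, -46, -46)

First [w]_S = P [w]_U = (8, 10, -14, -7).
Then [w]_C = Q [w]_S = (-7, -1, -46, -46).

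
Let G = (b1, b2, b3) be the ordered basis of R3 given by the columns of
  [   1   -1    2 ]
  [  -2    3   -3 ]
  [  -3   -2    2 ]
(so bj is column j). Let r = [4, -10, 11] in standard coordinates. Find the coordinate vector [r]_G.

[-1, -3, 1]

Write r = c_1 b1 + ... + c_3 b3 and solve for the c_i.
Gaussian elimination on [M | r] yields c = (-1, -3, 1).
Check: -b1 - 3b2 + b3 = [4, -10, 11].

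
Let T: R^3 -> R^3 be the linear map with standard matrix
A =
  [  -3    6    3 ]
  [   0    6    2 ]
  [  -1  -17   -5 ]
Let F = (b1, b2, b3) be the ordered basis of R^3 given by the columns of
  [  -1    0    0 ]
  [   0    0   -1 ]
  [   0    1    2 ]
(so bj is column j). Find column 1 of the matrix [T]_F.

Column 1 of [T]_F is the F-coordinate vector of T(b1).
In standard coordinates T(b1) = A b1 = (3, 0, 1).
Converting to F: (3, 0, 1) = -3b1 + b2 + 0·b3, so the coordinate vector is (-3, 1, 0).

(-3, 1, 0)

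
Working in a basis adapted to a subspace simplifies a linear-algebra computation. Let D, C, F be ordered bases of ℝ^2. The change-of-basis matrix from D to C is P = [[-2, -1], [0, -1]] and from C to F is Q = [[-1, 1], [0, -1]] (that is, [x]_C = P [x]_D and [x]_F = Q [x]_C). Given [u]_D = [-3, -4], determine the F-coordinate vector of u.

Composing the changes, [u]_F = Q P [u]_D.
Q P = [[2, 0], [0, 1]]; applying this to [-3, -4] gives [-6, -4].

[-6, -4]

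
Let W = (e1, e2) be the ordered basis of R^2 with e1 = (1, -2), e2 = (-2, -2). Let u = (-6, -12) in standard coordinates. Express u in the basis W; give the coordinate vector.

We seek scalars with c_1 e1 + c_2 e2 = u; equivalently solve M c = u where the columns of M are e1, e2.
System: c_1 - 2c_2 = -6, -2c_1 - 2c_2 = -12; solving gives c_1 = 2, c_2 = 4.
Check: 2e1 + 4e2 = (-6, -12).

(2, 4)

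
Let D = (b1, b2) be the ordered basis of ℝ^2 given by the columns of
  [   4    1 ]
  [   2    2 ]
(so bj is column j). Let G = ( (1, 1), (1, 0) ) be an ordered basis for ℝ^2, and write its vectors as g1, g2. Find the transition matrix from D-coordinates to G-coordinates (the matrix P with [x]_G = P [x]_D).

Take x = bj: its D-coordinates are the j-th standard unit vector, so P e_j — column j of P — equals [bj]_G.
b1 = 2g1 + 2g2, giving column 1 = (2, 2); repeating for each j gives P = [[2, 2], [2, -1]].

[[2, 2], [2, -1]]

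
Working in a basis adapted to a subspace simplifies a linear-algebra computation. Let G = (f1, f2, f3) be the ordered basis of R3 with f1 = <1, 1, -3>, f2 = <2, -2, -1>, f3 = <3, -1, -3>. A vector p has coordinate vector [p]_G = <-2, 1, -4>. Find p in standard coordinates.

<-12, 0, 17>

p = M [p]_G, where M has columns f1, ..., f3.
Carrying out the matrix-vector product, p = <-12, 0, 17>.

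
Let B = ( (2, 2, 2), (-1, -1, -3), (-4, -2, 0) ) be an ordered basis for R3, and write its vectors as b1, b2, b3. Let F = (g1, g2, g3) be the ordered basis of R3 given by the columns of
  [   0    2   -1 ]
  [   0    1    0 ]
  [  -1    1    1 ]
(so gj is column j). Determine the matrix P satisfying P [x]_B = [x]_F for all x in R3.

Let M have columns bj and N have columns gj. Then for every x, N [x]_F = x = M [x]_B, so P = N^(-1) M.
Since det N = -1, N^(-1) has integer entries; multiplying gives P = [[2, 1, -2], [2, -1, -2], [2, -1, 0]].

[[2, 1, -2], [2, -1, -2], [2, -1, 0]]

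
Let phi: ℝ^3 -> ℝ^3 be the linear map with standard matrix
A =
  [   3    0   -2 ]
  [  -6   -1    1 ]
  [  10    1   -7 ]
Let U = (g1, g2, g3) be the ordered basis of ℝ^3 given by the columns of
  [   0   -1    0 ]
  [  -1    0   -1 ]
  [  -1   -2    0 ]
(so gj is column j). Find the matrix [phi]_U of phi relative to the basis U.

[[-2, -2, 1], [-2, -1, 0], [2, -2, -2]]

The j-th column of [phi]_U is [phi(gj)]_U.
phi(g1) = A g1 = <2, 0, 6> = -2g1 - 2g2 + 2g3, so column 1 is <-2, -2, 2>.
Repeating for g2, g3 and assembling the columns gives [[-2, -2, 1], [-2, -1, 0], [2, -2, -2]].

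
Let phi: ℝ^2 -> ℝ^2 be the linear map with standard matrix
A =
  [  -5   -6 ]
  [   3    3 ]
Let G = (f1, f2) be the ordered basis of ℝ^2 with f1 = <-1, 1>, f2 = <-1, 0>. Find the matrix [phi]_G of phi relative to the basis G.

The j-th column of [phi]_G is [phi(fj)]_G.
phi(f1) = A f1 = <-1, 0> = 0·f1 + f2, so column 1 is <0, 1>.
Repeating for f2 and assembling the columns gives [[0, -3], [1, -2]].

[[0, -3], [1, -2]]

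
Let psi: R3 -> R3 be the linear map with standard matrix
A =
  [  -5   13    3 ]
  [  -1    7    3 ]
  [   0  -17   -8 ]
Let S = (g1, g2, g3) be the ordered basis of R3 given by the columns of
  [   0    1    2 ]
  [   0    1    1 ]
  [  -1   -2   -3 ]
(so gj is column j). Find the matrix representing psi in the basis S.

The j-th column of [psi]_S is [psi(gj)]_S.
psi(g1) = A g1 = [-3, -3, 8] = -2g1 - 3g2 + 0·g3, so column 1 is [-2, -3, 0].
Repeating for g2, g3 and assembling the columns gives [[-2, -1, 3], [-3, -2, -2], [0, 2, -2]].

[[-2, -1, 3], [-3, -2, -2], [0, 2, -2]]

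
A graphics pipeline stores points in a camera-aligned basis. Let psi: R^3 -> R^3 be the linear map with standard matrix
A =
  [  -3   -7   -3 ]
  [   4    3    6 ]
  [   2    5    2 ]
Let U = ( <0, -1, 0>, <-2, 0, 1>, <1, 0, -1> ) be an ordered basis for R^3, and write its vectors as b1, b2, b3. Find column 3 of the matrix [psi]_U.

Compute psi(b3) = A b3 = <0, -2, 0> in standard coordinates.
Then write this in U-coordinates: solve for y in y_1 b1 + ... + y_3 b3 = <0, -2, 0>.
This gives y = <2, 0, 0>, which is column 3 of [psi]_U.

<2, 0, 0>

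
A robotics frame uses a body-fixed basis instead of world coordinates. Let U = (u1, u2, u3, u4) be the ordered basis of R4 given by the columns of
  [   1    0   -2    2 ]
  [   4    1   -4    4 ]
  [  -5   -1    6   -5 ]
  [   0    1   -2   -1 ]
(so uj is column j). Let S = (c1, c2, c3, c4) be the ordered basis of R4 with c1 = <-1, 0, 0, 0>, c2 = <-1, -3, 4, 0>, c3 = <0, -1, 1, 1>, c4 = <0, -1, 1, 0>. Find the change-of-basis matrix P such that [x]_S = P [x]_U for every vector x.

[[0, 0, 0, -1], [-1, 0, 2, -1], [0, 1, -2, -1], [-1, -2, 0, 0]]

Let M have columns uj and N have columns cj. Then for every x, N [x]_S = x = M [x]_U, so P = N^(-1) M.
Since det N = 1, N^(-1) has integer entries; multiplying gives P = [[0, 0, 0, -1], [-1, 0, 2, -1], [0, 1, -2, -1], [-1, -2, 0, 0]].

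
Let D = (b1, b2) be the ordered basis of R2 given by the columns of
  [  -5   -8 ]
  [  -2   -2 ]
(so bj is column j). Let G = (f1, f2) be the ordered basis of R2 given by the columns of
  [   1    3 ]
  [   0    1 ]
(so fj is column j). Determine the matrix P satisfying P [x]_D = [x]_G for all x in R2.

[[1, -2], [-2, -2]]

Column j of P is [bj]_G, since P maps D-coordinates to G-coordinates.
Expressing b1 in G: b1 = f1 - 2f2, so column 1 of P is [1, -2].
Doing the same for each bj gives P = [[1, -2], [-2, -2]].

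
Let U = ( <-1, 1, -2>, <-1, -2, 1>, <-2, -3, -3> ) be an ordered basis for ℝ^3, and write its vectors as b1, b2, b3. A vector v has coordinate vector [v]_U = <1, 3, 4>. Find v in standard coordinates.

By definition v = b1 + 3b2 + 4b3.
Summing componentwise gives <-12, -17, -11>.

<-12, -17, -11>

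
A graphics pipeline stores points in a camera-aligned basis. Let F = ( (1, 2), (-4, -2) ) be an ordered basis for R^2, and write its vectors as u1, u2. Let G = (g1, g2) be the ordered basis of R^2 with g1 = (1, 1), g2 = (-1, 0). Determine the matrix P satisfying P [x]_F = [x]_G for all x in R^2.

[[2, -2], [1, 2]]

Take x = uj: its F-coordinates are the j-th standard unit vector, so P e_j — column j of P — equals [uj]_G.
u1 = 2g1 + g2, giving column 1 = (2, 1); repeating for each j gives P = [[2, -2], [1, 2]].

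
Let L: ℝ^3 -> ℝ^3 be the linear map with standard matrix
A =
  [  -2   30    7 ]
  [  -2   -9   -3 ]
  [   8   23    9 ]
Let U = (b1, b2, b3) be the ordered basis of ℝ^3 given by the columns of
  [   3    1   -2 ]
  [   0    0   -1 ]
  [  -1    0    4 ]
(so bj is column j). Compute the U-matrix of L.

[[-3, 0, -1], [2, 2, 3], [3, 2, -1]]

With P the matrix whose columns are b1, ..., b3, [L]_U = P^(-1) A P.
Column by column: L(b1) = A b1 = <-13, -3, 15>; its U-coordinates <-3, 2, 3> give column 1.
Continuing for each basis vector yields [L]_U = [[-3, 0, -1], [2, 2, 3], [3, 2, -1]].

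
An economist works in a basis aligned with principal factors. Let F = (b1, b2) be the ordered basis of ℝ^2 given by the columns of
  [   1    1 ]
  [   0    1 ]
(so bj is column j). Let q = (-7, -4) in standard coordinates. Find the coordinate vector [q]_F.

[q]_F is the unique c with M c = q, where M has columns b1, b2.
System: c_1 + c_2 = -7, 0c_1 + c_2 = -4; solving gives c_1 = -3, c_2 = -4.
Check: -3b1 - 4b2 = (-7, -4).

(-3, -4)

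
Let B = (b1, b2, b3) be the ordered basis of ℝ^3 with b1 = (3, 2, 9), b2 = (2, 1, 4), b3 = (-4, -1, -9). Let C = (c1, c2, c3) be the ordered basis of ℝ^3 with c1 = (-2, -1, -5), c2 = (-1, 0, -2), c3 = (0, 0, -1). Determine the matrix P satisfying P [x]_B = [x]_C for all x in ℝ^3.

[[-2, -1, 1], [1, 0, 2], [-1, 1, 0]]

Column j of P is [bj]_C, since P maps B-coordinates to C-coordinates.
Expressing b1 in C: b1 = -2c1 + c2 - c3, so column 1 of P is (-2, 1, -1).
Doing the same for each bj gives P = [[-2, -1, 1], [1, 0, 2], [-1, 1, 0]].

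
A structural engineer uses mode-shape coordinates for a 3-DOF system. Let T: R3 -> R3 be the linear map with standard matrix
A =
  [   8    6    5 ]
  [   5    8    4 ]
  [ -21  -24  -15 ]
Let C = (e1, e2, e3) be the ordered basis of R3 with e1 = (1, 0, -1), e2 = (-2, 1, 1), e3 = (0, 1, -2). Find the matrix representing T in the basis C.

The j-th column of [T]_C is [T(ej)]_C.
T(e1) = A e1 = (3, 1, -6) = e1 - e2 + 2e3, so column 1 is (1, -1, 2).
Repeating for e2, e3 and assembling the columns gives [[1, -1, 0], [-1, 2, 2], [2, 0, -2]].

[[1, -1, 0], [-1, 2, 2], [2, 0, -2]]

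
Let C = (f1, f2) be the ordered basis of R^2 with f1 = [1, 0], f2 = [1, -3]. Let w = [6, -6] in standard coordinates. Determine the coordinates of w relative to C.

[4, 2]

[w]_C is the unique c with M c = w, where M has columns f1, f2.
System: c_1 + c_2 = 6, 0c_1 - 3c_2 = -6; solving gives c_1 = 4, c_2 = 2.
Check: 4f1 + 2f2 = [6, -6].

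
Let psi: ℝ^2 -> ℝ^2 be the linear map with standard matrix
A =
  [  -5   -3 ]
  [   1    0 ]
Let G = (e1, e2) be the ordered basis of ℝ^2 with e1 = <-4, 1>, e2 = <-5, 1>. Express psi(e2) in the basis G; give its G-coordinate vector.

Compute psi(e2) = A e2 = <22, -5> in standard coordinates.
Then write this in G-coordinates: solve for y in y_1 e1 + y_2 e2 = <22, -5>.
This gives y = <-3, -2>, which is column 2 of [psi]_G.

<-3, -2>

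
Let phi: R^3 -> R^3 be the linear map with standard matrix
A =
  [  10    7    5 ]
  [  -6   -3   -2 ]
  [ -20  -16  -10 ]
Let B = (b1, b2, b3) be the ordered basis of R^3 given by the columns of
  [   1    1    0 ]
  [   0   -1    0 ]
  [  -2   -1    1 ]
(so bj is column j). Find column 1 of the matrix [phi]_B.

<-2, 2, -2>

Column 1 of [phi]_B is the B-coordinate vector of phi(b1).
In standard coordinates phi(b1) = A b1 = <0, -2, 0>.
Converting to B: <0, -2, 0> = -2b1 + 2b2 - 2b3, so the coordinate vector is <-2, 2, -2>.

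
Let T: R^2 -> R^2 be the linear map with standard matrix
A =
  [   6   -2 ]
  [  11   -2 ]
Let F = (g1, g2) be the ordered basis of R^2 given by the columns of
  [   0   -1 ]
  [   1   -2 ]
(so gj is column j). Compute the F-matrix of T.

[[2, -3], [2, 2]]

The j-th column of [T]_F is [T(gj)]_F.
T(g1) = A g1 = <-2, -2> = 2g1 + 2g2, so column 1 is <2, 2>.
Repeating for g2 and assembling the columns gives [[2, -3], [2, 2]].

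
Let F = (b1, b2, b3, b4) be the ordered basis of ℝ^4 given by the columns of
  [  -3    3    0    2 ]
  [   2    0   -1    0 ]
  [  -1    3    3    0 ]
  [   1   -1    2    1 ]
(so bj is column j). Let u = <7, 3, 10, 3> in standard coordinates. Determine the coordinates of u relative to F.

Write u = c_1 b1 + ... + c_4 b4 and solve for the c_i.
Solving this 4x4 system gives c = (2, 3, 1, 2).
Check: 2b1 + 3b2 + b3 + 2b4 = <7, 3, 10, 3>.

<2, 3, 1, 2>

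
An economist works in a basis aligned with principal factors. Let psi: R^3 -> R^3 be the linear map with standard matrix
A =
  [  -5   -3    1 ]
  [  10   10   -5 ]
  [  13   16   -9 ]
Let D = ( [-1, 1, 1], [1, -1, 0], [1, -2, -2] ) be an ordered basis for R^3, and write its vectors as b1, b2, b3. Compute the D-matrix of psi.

[[-2, 1, 1], [-1, -3, -1], [2, 2, 1]]

The j-th column of [psi]_D is [psi(bj)]_D.
psi(b1) = A b1 = [3, -5, -6] = -2b1 - b2 + 2b3, so column 1 is [-2, -1, 2].
Repeating for b2, b3 and assembling the columns gives [[-2, 1, 1], [-1, -3, -1], [2, 2, 1]].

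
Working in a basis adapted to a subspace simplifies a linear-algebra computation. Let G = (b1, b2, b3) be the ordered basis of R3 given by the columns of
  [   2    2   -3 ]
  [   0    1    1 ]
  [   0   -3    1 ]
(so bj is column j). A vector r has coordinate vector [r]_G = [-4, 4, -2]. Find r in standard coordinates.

The coordinates say r = -4b1 + 4b2 - 2b3; adding the scaled basis vectors gives [6, 2, -14].

[6, 2, -14]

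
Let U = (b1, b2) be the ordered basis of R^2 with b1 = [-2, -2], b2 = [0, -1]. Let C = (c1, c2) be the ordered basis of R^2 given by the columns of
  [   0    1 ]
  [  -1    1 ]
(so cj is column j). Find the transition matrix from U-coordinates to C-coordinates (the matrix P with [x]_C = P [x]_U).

Column j of P is [bj]_C, since P maps U-coordinates to C-coordinates.
Expressing b1 in C: b1 = 0·c1 - 2c2, so column 1 of P is [0, -2].
Doing the same for each bj gives P = [[0, 1], [-2, 0]].

[[0, 1], [-2, 0]]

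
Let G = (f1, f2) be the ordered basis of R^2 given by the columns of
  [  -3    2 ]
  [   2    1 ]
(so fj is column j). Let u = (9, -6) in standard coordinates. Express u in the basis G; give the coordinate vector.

(-3, 0)

We seek scalars with c_1 f1 + c_2 f2 = u; equivalently solve M c = u where the columns of M are f1, f2.
System: -3c_1 + 2c_2 = 9, 2c_1 + c_2 = -6; solving gives c_1 = -3, c_2 = 0.
Check: -3f1 + 0·f2 = (9, -6).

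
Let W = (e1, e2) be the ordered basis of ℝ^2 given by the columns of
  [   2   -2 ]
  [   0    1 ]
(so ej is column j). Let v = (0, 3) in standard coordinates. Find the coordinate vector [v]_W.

Write v = c_1 e1 + c_2 e2 and solve for the c_i.
System: 2c_1 - 2c_2 = 0, 0c_1 + c_2 = 3; solving gives c_1 = 3, c_2 = 3.
Check: 3e1 + 3e2 = (0, 3).

(3, 3)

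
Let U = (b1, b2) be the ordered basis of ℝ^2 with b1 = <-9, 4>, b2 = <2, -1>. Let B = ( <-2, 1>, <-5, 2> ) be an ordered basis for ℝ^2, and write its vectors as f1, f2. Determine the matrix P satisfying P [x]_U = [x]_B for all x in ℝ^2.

[[2, -1], [1, 0]]

Let M have columns bj and N have columns fj. Then for every x, N [x]_B = x = M [x]_U, so P = N^(-1) M.
Since det N = 1, N^(-1) has integer entries; multiplying gives P = [[2, -1], [1, 0]].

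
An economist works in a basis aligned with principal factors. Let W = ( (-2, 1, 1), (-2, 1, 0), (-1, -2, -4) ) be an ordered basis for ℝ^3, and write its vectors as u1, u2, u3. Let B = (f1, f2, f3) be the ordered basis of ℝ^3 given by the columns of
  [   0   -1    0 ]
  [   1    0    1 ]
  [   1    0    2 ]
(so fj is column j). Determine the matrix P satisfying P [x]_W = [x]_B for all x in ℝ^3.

[[1, 2, 0], [2, 2, 1], [0, -1, -2]]

Take x = uj: its W-coordinates are the j-th standard unit vector, so P e_j — column j of P — equals [uj]_B.
u1 = f1 + 2f2 + 0·f3, giving column 1 = (1, 2, 0); repeating for each j gives P = [[1, 2, 0], [2, 2, 1], [0, -1, -2]].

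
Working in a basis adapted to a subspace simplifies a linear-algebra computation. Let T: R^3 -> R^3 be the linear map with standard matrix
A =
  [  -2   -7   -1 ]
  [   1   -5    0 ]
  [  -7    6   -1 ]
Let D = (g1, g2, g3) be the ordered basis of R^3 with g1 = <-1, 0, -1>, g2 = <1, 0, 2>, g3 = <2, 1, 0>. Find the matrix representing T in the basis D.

[[-2, 3, 2], [3, -3, -3], [-1, 1, -3]]

The j-th column of [T]_D is [T(gj)]_D.
T(g1) = A g1 = <3, -1, 8> = -2g1 + 3g2 - g3, so column 1 is <-2, 3, -1>.
Repeating for g2, g3 and assembling the columns gives [[-2, 3, 2], [3, -3, -3], [-1, 1, -3]].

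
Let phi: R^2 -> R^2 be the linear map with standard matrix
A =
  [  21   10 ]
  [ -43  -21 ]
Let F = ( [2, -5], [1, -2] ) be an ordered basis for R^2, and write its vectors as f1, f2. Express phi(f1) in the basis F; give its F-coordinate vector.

Column 1 of [phi]_F is the F-coordinate vector of phi(f1).
In standard coordinates phi(f1) = A f1 = [-8, 19].
Converting to F: [-8, 19] = -3f1 - 2f2, so the coordinate vector is [-3, -2].

[-3, -2]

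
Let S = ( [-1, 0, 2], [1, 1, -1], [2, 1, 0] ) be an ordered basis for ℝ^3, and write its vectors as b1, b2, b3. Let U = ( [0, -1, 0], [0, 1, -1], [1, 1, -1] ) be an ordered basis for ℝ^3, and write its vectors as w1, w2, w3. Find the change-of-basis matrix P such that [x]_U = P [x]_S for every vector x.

Let M have columns bj and N have columns wj. Then for every x, N [x]_U = x = M [x]_S, so P = N^(-1) M.
Since det N = 1, N^(-1) has integer entries; multiplying gives P = [[-2, 0, -1], [-1, 0, -2], [-1, 1, 2]].

[[-2, 0, -1], [-1, 0, -2], [-1, 1, 2]]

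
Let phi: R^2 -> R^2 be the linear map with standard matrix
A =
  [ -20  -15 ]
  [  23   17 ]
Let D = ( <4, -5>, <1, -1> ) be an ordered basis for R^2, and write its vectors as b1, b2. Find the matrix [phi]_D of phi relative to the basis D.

With P the matrix whose columns are b1, b2, [phi]_D = P^(-1) A P.
Column by column: phi(b1) = A b1 = <-5, 7>; its D-coordinates <-2, 3> give column 1.
Continuing for each basis vector yields [phi]_D = [[-2, -1], [3, -1]].

[[-2, -1], [3, -1]]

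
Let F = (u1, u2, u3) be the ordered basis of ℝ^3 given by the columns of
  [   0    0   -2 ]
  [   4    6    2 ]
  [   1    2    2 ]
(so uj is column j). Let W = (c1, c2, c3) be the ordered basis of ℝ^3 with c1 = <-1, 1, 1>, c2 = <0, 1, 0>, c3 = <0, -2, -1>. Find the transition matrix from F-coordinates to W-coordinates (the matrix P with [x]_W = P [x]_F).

Let M have columns uj and N have columns cj. Then for every x, N [x]_W = x = M [x]_F, so P = N^(-1) M.
Since det N = 1, N^(-1) has integer entries; multiplying gives P = [[0, 0, 2], [2, 2, 0], [-1, -2, 0]].

[[0, 0, 2], [2, 2, 0], [-1, -2, 0]]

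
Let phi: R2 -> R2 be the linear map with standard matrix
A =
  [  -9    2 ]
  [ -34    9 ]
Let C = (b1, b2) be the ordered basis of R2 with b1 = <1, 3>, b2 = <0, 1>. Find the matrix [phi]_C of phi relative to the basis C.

[[-3, 2], [2, 3]]

The j-th column of [phi]_C is [phi(bj)]_C.
phi(b1) = A b1 = <-3, -7> = -3b1 + 2b2, so column 1 is <-3, 2>.
Repeating for b2 and assembling the columns gives [[-3, 2], [2, 3]].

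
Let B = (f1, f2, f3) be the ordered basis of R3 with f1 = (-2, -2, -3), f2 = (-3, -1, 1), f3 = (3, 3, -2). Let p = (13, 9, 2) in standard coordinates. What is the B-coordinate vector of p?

(-2, -2, 1)

[p]_B is the unique c with M c = p, where M has columns f1, ..., f3.
Gaussian elimination on [M | p] yields c = (-2, -2, 1).
Check: -2f1 - 2f2 + f3 = (13, 9, 2).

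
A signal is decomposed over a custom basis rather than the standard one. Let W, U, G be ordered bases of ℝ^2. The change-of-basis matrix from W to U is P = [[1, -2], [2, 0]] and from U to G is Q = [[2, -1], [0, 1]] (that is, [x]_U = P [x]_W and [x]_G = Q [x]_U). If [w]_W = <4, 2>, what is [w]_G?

<-8, 8>

Apply P to get U-coordinates <0, 8>, then Q to get G-coordinates.
The result is [w]_G = <-8, 8>.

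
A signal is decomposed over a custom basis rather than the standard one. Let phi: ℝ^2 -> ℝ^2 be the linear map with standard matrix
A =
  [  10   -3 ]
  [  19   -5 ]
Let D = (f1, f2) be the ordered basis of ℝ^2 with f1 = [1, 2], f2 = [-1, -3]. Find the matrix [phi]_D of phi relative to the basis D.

[[3, 1], [-1, 2]]

With P the matrix whose columns are f1, f2, [phi]_D = P^(-1) A P.
Column by column: phi(f1) = A f1 = [4, 9]; its D-coordinates [3, -1] give column 1.
Continuing for each basis vector yields [phi]_D = [[3, 1], [-1, 2]].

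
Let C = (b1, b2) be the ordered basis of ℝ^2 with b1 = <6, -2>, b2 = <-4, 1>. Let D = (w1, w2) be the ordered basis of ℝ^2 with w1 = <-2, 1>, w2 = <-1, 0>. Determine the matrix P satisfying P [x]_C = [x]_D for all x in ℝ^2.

[[-2, 1], [-2, 2]]

Column j of P is [bj]_D, since P maps C-coordinates to D-coordinates.
Expressing b1 in D: b1 = -2w1 - 2w2, so column 1 of P is <-2, -2>.
Doing the same for each bj gives P = [[-2, 1], [-2, 2]].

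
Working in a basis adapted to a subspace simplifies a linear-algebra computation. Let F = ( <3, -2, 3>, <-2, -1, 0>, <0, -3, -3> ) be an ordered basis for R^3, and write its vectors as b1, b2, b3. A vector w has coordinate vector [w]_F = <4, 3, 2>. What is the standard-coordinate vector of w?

By definition w = 4b1 + 3b2 + 2b3.
Summing componentwise gives <6, -17, 6>.

<6, -17, 6>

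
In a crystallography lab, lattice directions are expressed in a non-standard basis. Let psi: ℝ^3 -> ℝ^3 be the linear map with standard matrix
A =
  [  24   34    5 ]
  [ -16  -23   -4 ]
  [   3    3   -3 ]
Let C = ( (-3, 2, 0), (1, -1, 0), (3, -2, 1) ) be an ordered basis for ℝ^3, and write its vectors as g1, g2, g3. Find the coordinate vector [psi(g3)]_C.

Compute psi(g3) = A g3 = (9, -6, 0) in standard coordinates.
Then write this in C-coordinates: solve for y in y_1 g1 + ... + y_3 g3 = (9, -6, 0).
This gives y = (-3, 0, 0), which is column 3 of [psi]_C.

(-3, 0, 0)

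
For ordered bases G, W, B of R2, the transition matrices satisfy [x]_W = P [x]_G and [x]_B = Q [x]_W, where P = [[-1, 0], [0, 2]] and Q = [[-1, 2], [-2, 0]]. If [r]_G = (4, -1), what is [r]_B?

Apply P to get W-coordinates (-4, -2), then Q to get B-coordinates.
The result is [r]_B = (0, 8).

(0, 8)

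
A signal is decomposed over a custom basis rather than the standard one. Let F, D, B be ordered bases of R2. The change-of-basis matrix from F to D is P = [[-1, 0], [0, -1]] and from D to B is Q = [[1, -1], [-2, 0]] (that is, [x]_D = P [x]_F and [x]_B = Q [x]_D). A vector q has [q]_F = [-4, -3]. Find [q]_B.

First [q]_D = P [q]_F = [4, 3].
Then [q]_B = Q [q]_D = [1, -8].

[1, -8]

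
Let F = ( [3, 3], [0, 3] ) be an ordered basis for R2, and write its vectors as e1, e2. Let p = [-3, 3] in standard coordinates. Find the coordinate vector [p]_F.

[-1, 2]

[p]_F is the unique c with M c = p, where M has columns e1, e2.
System: 3c_1 + 0c_2 = -3, 3c_1 + 3c_2 = 3; solving gives c_1 = -1, c_2 = 2.
Check: -e1 + 2e2 = [-3, 3].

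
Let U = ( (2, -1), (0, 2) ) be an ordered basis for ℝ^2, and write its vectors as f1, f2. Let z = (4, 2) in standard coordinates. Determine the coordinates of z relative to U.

[z]_U is the unique c with M c = z, where M has columns f1, f2.
System: 2c_1 + 0c_2 = 4, -c_1 + 2c_2 = 2; solving gives c_1 = 2, c_2 = 2.
Check: 2f1 + 2f2 = (4, 2).

(2, 2)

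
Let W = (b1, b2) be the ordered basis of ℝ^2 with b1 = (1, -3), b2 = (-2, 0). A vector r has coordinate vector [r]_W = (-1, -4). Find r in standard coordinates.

By definition r = -b1 - 4b2.
Summing componentwise gives (7, 3).

(7, 3)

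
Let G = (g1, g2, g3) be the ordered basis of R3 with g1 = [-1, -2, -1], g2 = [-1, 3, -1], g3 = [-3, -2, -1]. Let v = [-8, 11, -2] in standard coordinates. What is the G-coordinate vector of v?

[-4, 3, 3]

[v]_G is the unique c with M c = v, where M has columns g1, ..., g3.
Gaussian elimination on [M | v] yields c = (-4, 3, 3).
Check: -4g1 + 3g2 + 3g3 = [-8, 11, -2].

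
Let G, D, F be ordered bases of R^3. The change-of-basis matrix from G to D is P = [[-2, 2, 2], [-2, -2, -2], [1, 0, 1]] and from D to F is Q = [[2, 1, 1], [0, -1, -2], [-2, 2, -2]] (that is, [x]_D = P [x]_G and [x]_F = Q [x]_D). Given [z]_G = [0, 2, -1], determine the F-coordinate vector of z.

Apply P to get D-coordinates [2, -2, -1], then Q to get F-coordinates.
The result is [z]_F = [1, 4, -6].

[1, 4, -6]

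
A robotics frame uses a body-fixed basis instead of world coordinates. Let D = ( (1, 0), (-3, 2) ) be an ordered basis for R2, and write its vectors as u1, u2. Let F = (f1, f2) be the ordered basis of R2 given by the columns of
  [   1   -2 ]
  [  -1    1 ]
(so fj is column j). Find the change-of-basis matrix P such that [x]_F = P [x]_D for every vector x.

Take x = uj: its D-coordinates are the j-th standard unit vector, so P e_j — column j of P — equals [uj]_F.
u1 = -f1 - f2, giving column 1 = (-1, -1); repeating for each j gives P = [[-1, -1], [-1, 1]].

[[-1, -1], [-1, 1]]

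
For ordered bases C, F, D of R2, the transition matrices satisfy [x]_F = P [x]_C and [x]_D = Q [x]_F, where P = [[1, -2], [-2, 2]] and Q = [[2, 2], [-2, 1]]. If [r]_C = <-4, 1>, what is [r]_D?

<8, 22>

Composing the changes, [r]_D = Q P [r]_C.
Q P = [[-2, 0], [-4, 6]]; applying this to <-4, 1> gives <8, 22>.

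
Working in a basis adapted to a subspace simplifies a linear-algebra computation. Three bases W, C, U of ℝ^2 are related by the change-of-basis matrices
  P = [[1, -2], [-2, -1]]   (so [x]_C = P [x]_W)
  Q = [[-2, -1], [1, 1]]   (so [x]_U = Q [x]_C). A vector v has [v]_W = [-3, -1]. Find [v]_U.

[-5, 6]

Apply P to get C-coordinates [-1, 7], then Q to get U-coordinates.
The result is [v]_U = [-5, 6].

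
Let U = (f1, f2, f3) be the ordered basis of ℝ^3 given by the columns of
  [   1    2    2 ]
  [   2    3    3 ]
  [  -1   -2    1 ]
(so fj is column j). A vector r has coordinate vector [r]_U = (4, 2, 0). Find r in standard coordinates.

By definition r = 4f1 + 2f2 + 0·f3.
Summing componentwise gives (8, 14, -8).

(8, 14, -8)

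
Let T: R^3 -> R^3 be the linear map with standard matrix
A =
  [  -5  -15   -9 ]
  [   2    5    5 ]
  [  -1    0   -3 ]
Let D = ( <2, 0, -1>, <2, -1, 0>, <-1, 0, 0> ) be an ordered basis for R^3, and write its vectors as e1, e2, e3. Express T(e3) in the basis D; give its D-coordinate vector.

<-1, 2, -3>

Column 3 of [T]_D is the D-coordinate vector of T(e3).
In standard coordinates T(e3) = A e3 = <5, -2, 1>.
Converting to D: <5, -2, 1> = -e1 + 2e2 - 3e3, so the coordinate vector is <-1, 2, -3>.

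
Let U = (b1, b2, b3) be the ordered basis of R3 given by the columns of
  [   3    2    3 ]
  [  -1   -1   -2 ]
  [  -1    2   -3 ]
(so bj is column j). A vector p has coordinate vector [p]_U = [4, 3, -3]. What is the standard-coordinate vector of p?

p = M [p]_U, where M has columns b1, ..., b3.
Carrying out the matrix-vector product, p = [9, -1, 11].

[9, -1, 11]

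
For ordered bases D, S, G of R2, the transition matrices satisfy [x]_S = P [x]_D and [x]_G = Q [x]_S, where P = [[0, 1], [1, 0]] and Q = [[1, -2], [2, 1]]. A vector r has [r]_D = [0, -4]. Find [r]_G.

Apply P to get S-coordinates [-4, 0], then Q to get G-coordinates.
The result is [r]_G = [-4, -8].

[-4, -8]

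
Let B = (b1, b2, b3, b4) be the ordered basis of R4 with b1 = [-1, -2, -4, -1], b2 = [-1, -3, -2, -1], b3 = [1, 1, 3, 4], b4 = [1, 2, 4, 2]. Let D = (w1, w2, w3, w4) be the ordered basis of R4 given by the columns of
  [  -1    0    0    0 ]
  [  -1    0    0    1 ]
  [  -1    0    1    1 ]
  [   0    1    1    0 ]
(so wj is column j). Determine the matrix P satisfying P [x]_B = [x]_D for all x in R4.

Let M have columns bj and N have columns wj. Then for every x, N [x]_D = x = M [x]_B, so P = N^(-1) M.
Since det N = 1, N^(-1) has integer entries; multiplying gives P = [[1, 1, -1, -1], [1, -2, 2, 0], [-2, 1, 2, 2], [-1, -2, 0, 1]].

[[1, 1, -1, -1], [1, -2, 2, 0], [-2, 1, 2, 2], [-1, -2, 0, 1]]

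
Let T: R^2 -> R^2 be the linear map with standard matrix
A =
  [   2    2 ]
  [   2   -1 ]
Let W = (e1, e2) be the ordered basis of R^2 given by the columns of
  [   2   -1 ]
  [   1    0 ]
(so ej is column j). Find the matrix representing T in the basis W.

With P the matrix whose columns are e1, e2, [T]_W = P^(-1) A P.
Column by column: T(e1) = A e1 = [6, 3]; its W-coordinates [3, 0] give column 1.
Continuing for each basis vector yields [T]_W = [[3, -2], [0, -2]].

[[3, -2], [0, -2]]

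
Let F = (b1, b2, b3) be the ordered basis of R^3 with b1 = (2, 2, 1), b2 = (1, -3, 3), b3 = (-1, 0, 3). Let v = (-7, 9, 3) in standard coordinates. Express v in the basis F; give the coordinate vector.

We seek scalars with c_1 b1 + ... + c_3 b3 = v; equivalently solve M c = v where the columns of M are b1, ..., b3.
Gaussian elimination on [M | v] yields c = (0, -3, 4).
Check: 0·b1 - 3b2 + 4b3 = (-7, 9, 3).

(0, -3, 4)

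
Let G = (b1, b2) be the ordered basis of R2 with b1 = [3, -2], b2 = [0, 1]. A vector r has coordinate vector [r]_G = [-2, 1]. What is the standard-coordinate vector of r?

The coordinates say r = -2b1 + b2; adding the scaled basis vectors gives [-6, 5].

[-6, 5]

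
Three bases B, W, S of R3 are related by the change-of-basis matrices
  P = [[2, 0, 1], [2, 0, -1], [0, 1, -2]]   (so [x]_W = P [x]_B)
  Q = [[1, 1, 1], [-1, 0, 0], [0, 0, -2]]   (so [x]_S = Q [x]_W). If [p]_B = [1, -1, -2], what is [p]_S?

[7, 0, -6]

Composing the changes, [p]_S = Q P [p]_B.
Q P = [[4, 1, -2], [-2, 0, -1], [0, -2, 4]]; applying this to [1, -1, -2] gives [7, 0, -6].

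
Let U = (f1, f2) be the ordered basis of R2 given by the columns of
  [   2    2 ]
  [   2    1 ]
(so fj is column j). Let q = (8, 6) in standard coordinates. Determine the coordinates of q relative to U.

[q]_U is the unique c with M c = q, where M has columns f1, f2.
System: 2c_1 + 2c_2 = 8, 2c_1 + c_2 = 6; solving gives c_1 = 2, c_2 = 2.
Check: 2f1 + 2f2 = (8, 6).

(2, 2)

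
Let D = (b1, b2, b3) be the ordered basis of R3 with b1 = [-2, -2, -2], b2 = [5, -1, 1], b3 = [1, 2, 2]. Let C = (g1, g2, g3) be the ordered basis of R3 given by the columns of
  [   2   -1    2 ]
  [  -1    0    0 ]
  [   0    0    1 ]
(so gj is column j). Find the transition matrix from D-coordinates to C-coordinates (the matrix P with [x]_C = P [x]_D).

Take x = bj: its D-coordinates are the j-th standard unit vector, so P e_j — column j of P — equals [bj]_C.
b1 = 2g1 + 2g2 - 2g3, giving column 1 = [2, 2, -2]; repeating for each j gives P = [[2, 1, -2], [2, -1, -1], [-2, 1, 2]].

[[2, 1, -2], [2, -1, -1], [-2, 1, 2]]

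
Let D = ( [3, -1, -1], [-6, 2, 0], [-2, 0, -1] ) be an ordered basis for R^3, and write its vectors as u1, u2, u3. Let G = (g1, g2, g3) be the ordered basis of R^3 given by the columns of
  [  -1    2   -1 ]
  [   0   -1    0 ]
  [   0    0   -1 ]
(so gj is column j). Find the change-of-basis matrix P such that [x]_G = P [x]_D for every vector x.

[[-2, 2, 1], [1, -2, 0], [1, 0, 1]]

Let M have columns uj and N have columns gj. Then for every x, N [x]_G = x = M [x]_D, so P = N^(-1) M.
Since det N = -1, N^(-1) has integer entries; multiplying gives P = [[-2, 2, 1], [1, -2, 0], [1, 0, 1]].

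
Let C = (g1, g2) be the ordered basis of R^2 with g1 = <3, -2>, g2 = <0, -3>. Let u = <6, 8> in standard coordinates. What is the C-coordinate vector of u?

Write u = c_1 g1 + c_2 g2 and solve for the c_i.
System: 3c_1 + 0c_2 = 6, -2c_1 - 3c_2 = 8; solving gives c_1 = 2, c_2 = -4.
Check: 2g1 - 4g2 = <6, 8>.

<2, -4>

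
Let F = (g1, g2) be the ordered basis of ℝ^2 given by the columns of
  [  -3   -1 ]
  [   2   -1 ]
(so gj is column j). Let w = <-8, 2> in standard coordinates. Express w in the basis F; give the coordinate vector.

<2, 2>

[w]_F is the unique c with M c = w, where M has columns g1, g2.
System: -3c_1 - c_2 = -8, 2c_1 - c_2 = 2; solving gives c_1 = 2, c_2 = 2.
Check: 2g1 + 2g2 = <-8, 2>.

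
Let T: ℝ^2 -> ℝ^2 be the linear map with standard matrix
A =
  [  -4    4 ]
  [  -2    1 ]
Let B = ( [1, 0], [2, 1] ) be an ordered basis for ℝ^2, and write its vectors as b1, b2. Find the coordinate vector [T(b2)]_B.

[2, -3]

Column 2 of [T]_B is the B-coordinate vector of T(b2).
In standard coordinates T(b2) = A b2 = [-4, -3].
Converting to B: [-4, -3] = 2b1 - 3b2, so the coordinate vector is [2, -3].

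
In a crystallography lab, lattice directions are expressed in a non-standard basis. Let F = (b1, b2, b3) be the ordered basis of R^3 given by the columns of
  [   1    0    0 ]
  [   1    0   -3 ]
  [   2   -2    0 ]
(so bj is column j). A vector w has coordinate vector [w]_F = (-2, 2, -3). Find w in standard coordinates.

The coordinates say w = -2b1 + 2b2 - 3b3; adding the scaled basis vectors gives (-2, 7, -8).

(-2, 7, -8)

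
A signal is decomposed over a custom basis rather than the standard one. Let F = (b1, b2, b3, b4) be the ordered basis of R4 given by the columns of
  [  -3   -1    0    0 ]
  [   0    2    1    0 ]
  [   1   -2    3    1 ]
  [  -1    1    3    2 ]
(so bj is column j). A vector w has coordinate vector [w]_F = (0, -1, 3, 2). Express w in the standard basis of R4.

w = M [w]_F, where M has columns b1, ..., b4.
Carrying out the matrix-vector product, w = (1, 1, 13, 12).

(1, 1, 13, 12)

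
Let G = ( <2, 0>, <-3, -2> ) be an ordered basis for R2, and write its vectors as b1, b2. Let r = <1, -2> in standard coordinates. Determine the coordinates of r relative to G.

Write r = c_1 b1 + c_2 b2 and solve for the c_i.
System: 2c_1 - 3c_2 = 1, 0c_1 - 2c_2 = -2; solving gives c_1 = 2, c_2 = 1.
Check: 2b1 + b2 = <1, -2>.

<2, 1>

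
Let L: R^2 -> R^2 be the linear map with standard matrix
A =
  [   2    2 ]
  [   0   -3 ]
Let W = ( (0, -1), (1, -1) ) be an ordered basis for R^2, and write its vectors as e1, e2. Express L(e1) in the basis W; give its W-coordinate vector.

(-1, -2)

Compute L(e1) = A e1 = (-2, 3) in standard coordinates.
Then write this in W-coordinates: solve for y in y_1 e1 + y_2 e2 = (-2, 3).
This gives y = (-1, -2), which is column 1 of [L]_W.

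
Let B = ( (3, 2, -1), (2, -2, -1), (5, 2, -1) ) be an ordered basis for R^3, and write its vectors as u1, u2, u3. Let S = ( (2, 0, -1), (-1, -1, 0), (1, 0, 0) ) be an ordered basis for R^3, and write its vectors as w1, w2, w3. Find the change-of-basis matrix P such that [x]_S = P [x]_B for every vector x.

Column j of P is [uj]_S, since P maps B-coordinates to S-coordinates.
Expressing u1 in S: u1 = w1 - 2w2 - w3, so column 1 of P is (1, -2, -1).
Doing the same for each uj gives P = [[1, 1, 1], [-2, 2, -2], [-1, 2, 1]].

[[1, 1, 1], [-2, 2, -2], [-1, 2, 1]]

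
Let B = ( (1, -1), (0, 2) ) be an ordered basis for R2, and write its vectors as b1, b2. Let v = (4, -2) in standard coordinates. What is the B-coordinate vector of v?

We seek scalars with c_1 b1 + c_2 b2 = v; equivalently solve M c = v where the columns of M are b1, b2.
System: c_1 + 0c_2 = 4, -c_1 + 2c_2 = -2; solving gives c_1 = 4, c_2 = 1.
Check: 4b1 + b2 = (4, -2).

(4, 1)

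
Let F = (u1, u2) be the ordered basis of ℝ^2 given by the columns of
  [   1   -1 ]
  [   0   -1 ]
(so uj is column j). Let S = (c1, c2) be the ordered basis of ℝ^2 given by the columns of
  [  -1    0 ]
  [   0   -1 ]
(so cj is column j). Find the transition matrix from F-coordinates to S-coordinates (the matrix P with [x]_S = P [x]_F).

[[-1, 1], [0, 1]]

Let M have columns uj and N have columns cj. Then for every x, N [x]_S = x = M [x]_F, so P = N^(-1) M.
Since det N = 1, N^(-1) has integer entries; multiplying gives P = [[-1, 1], [0, 1]].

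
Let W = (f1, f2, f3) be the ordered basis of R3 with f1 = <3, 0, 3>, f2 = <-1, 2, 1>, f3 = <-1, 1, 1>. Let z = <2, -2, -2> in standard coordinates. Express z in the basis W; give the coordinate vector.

We seek scalars with c_1 f1 + ... + c_3 f3 = z; equivalently solve M c = z where the columns of M are f1, ..., f3.
Row-reducing the augmented matrix [M | z] gives c = (0, 0, -2).
Check: 0·f1 + 0·f2 - 2f3 = <2, -2, -2>.

<0, 0, -2>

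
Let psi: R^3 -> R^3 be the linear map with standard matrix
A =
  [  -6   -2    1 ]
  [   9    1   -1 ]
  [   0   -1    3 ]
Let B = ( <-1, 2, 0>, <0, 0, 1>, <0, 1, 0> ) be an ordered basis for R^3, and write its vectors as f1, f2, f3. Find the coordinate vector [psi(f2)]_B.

Compute psi(f2) = A f2 = <1, -1, 3> in standard coordinates.
Then write this in B-coordinates: solve for y in y_1 f1 + ... + y_3 f3 = <1, -1, 3>.
This gives y = <-1, 3, 1>, which is column 2 of [psi]_B.

<-1, 3, 1>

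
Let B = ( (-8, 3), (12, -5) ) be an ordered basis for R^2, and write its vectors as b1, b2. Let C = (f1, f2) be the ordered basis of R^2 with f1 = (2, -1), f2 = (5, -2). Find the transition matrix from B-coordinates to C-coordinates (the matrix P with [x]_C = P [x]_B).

[[1, 1], [-2, 2]]

Let M have columns bj and N have columns fj. Then for every x, N [x]_C = x = M [x]_B, so P = N^(-1) M.
Since det N = 1, N^(-1) has integer entries; multiplying gives P = [[1, 1], [-2, 2]].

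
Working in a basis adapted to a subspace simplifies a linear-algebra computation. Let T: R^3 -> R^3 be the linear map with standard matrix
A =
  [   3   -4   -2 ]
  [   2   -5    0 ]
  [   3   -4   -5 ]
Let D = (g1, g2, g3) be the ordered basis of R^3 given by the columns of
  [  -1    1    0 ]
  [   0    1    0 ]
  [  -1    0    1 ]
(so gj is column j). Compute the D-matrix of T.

[[-1, -2, 2], [-2, -3, 0], [1, -3, -3]]

Let P have columns g1, ..., g3. Then [T]_D = P^(-1) A P.
Here det P = -1, so P^(-1) is integer; computing A P first and then P^(-1)(A P) gives [[-1, -2, 2], [-2, -3, 0], [1, -3, -3]].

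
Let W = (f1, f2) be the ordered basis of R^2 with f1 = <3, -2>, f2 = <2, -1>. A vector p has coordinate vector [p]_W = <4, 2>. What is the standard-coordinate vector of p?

<16, -10>

p = M [p]_W, where M has columns f1, f2.
Carrying out the matrix-vector product, p = <16, -10>.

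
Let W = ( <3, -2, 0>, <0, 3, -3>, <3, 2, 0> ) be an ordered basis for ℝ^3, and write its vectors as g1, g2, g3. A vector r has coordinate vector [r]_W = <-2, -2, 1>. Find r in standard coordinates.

r = M [r]_W, where M has columns g1, ..., g3.
Carrying out the matrix-vector product, r = <-3, 0, 6>.

<-3, 0, 6>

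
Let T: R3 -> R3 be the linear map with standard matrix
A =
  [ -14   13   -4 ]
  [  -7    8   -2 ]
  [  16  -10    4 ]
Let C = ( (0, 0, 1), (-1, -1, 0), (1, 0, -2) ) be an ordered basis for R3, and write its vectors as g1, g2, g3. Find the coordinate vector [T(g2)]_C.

(-2, 1, 2)

Column 2 of [T]_C is the C-coordinate vector of T(g2).
In standard coordinates T(g2) = A g2 = (1, -1, -6).
Converting to C: (1, -1, -6) = -2g1 + g2 + 2g3, so the coordinate vector is (-2, 1, 2).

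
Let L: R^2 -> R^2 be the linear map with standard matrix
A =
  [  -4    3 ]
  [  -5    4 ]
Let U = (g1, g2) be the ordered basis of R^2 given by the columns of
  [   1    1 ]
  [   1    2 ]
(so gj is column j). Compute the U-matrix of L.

Let P have columns g1, g2. Then [L]_U = P^(-1) A P.
Here det P = 1, so P^(-1) is integer; computing A P first and then P^(-1)(A P) gives [[-1, 1], [0, 1]].

[[-1, 1], [0, 1]]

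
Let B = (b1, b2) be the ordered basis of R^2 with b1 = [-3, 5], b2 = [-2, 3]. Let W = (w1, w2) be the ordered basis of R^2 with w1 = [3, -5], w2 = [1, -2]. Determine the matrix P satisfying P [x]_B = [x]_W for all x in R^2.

[[-1, -1], [0, 1]]

Let M have columns bj and N have columns wj. Then for every x, N [x]_W = x = M [x]_B, so P = N^(-1) M.
Since det N = -1, N^(-1) has integer entries; multiplying gives P = [[-1, -1], [0, 1]].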